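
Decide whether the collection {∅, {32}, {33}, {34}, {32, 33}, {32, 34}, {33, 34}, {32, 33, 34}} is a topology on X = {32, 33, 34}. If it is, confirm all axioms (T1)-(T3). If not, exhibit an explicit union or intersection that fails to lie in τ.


τ IS a topology on X.

Axiom (T1): ∅ ∈ τ? Yes; X ∈ τ? Yes.
Axiom (T2/T3): check pairwise unions and intersections of members of τ.
All pairwise intersections and unions checked — each lies in τ. Therefore τ satisfies (T1), (T2), (T3): it IS a topology on X.


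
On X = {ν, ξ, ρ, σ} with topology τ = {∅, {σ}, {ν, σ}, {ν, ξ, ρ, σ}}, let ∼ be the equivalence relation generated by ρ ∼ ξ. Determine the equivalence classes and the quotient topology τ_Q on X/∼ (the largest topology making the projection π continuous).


X/∼ = {[ν], [ξ=ρ], [σ]}; |τ_Q| = 4.

Equivalence classes: [ν], [ξ=ρ], [σ].
Quotient map π: X → X/∼ sends ν ↦ [ν], ξ ↦ [ξ=ρ], ρ ↦ [ξ=ρ], σ ↦ [σ].
For each subset V ⊆ X/∼, compute π^{-1}(V) ⊆ X and check whether π^{-1}(V) ∈ τ. V is open in τ_Q iff π^{-1}(V) ∈ τ.
  V = {}: π^{-1}(V) = ∅ ∈ τ ✓.
  V = {[ν]}: π^{-1}(V) = {ν} ∉ τ ✗.
  V = {[ξ=ρ]}: π^{-1}(V) = {ξ, ρ} ∉ τ ✗.
  V = {[ν], [ξ=ρ]}: π^{-1}(V) = {ν, ξ, ρ} ∉ τ ✗.
  V = {[σ]}: π^{-1}(V) = {σ} ∈ τ ✓.
  V = {[ν], [σ]}: π^{-1}(V) = {ν, σ} ∈ τ ✓.
  V = {[ξ=ρ], [σ]}: π^{-1}(V) = {ξ, ρ, σ} ∉ τ ✗.
  V = {[ν], [ξ=ρ], [σ]}: π^{-1}(V) = {ν, ξ, ρ, σ} ∈ τ ✓.
Open sets in the quotient: τ_Q = {{}, {[σ]}, {[ν], [σ]}, {[ν], [ξ=ρ], [σ]}} (4 elements).


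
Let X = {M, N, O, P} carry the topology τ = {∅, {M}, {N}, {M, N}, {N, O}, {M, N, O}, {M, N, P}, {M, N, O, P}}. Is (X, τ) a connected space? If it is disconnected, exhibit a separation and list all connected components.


(X, τ) is connected.

Find clopen sets (U ∈ τ with X ∖ U ∈ τ):
  U = ∅, X ∖ U = {M, N, O, P} — both open, so U is clopen.
  U = {M, N, O, P}, X ∖ U = ∅ — both open, so U is clopen.
Only trivial clopens (∅ and X) exist, so (X, τ) is connected.
Compute connected components by grouping points that agree on all clopens:
  component: {M, N, O, P}


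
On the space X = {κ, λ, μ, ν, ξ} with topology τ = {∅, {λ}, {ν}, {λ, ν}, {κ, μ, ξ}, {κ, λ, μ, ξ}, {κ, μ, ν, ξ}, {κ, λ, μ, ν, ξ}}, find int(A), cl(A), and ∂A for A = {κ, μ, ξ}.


int(A) = {κ, μ, ξ}, cl(A) = {κ, μ, ξ}, ∂A = ∅.

Closed sets in (X, τ) are complements of opens:
  closed(X, τ) = {∅, {λ}, {ν}, {λ, ν}, {κ, μ, ξ}, {κ, λ, μ, ξ}, {κ, μ, ν, ξ}, {κ, λ, μ, ν, ξ}}.
int(A) = ⋃ {U ∈ τ : U ⊆ A}. Opens contained in A: ∅, {κ, μ, ξ}.
Taking the union of these: int(A) = {κ, μ, ξ}.
cl(A) = ⋂ {C closed : A ⊆ C}. Closed sets containing A: {κ, μ, ξ}, {κ, λ, μ, ξ}, {κ, μ, ν, ξ}, {κ, λ, μ, ν, ξ}.
Intersecting these: cl(A) = {κ, μ, ξ}.
∂A = cl(A) ∖ int(A) = {κ, μ, ξ} ∖ {κ, μ, ξ} = ∅.


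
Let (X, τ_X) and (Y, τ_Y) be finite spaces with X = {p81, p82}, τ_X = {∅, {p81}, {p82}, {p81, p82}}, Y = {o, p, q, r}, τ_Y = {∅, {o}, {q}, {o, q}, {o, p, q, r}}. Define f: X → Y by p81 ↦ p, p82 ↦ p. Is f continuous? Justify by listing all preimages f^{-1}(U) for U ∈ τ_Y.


f IS continuous.

Compute f^{-1}(U) for each U ∈ τ_Y:
  U = ∅: f^{-1}(U) = ∅ ∈ τ_X ✓.
  U = {o}: f^{-1}(U) = ∅ ∈ τ_X ✓.
  U = {q}: f^{-1}(U) = ∅ ∈ τ_X ✓.
  U = {o, q}: f^{-1}(U) = ∅ ∈ τ_X ✓.
  U = {o, p, q, r}: f^{-1}(U) = {p81, p82} ∈ τ_X ✓.
Every preimage lies in τ_X, so f IS continuous.


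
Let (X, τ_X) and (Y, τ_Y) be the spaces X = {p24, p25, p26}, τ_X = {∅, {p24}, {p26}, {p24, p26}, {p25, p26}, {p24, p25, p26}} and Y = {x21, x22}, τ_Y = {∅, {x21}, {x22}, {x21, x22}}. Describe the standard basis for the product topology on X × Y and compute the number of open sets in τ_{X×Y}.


Basis B = {∅ × ∅, {p24} × {x21}, {p24} × {x22}, {p26} × {x21}, {p26} × {x22}, {p24} × {x21, x22}, {p24, p26} × {x21}, {p24, p26} × {x22}, {p25, p26} × {x21}, {p25, p26} × {x22}, {p26} × {x21, x22}, {p24, p25, p26} × {x21}, {p24, p25, p26} × {x22}, {p24, p26} × {x21, x22}, {p25, p26} × {x21, x22}, {p24, p25, p26} × {x21, x22}}; |τ_{X×Y}| = 36.

Enumerate products U × V with U ∈ τ_X, V ∈ τ_Y (deduplicated):
  ∅ × ∅ = {} (∅)
  {p24} × {x21} = {(p24,x21)}
  {p24} × {x22} = {(p24,x22)}
  {p26} × {x21} = {(p26,x21)}
  {p26} × {x22} = {(p26,x22)}
  {p24} × {x21, x22} = {(p24,x21), (p24,x22)}
  {p24, p26} × {x21} = {(p24,x21), (p26,x21)}
  {p24, p26} × {x22} = {(p24,x22), (p26,x22)}
  {p25, p26} × {x21} = {(p25,x21), (p26,x21)}
  {p25, p26} × {x22} = {(p25,x22), (p26,x22)}
  {p26} × {x21, x22} = {(p26,x21), (p26,x22)}
  {p24, p25, p26} × {x21} = {(p24,x21), (p25,x21), (p26,x21)}
  {p24, p25, p26} × {x22} = {(p24,x22), (p25,x22), (p26,x22)}
  {p24, p26} × {x21, x22} = {(p24,x21), (p24,x22), (p26,x21), (p26,x22)}
  {p25, p26} × {x21, x22} = {(p25,x21), (p25,x22), (p26,x21), (p26,x22)}
  {p24, p25, p26} × {x21, x22} = {(p24,x21), (p24,x22), (p25,x21), (p25,x22), (p26,x21), (p26,x22)}
These 16 distinct sets form the basis B.
Close under arbitrary unions to get τ_{X×Y}; counting gives |τ_{X×Y}| = 36.


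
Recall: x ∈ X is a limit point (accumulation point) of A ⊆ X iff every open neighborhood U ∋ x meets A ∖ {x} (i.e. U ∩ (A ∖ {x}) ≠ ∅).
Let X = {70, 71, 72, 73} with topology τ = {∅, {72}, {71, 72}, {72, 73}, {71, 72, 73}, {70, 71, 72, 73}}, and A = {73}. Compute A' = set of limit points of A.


A' = {70}

For each x ∈ X, list the open sets U ∈ τ with x ∈ U, then check whether U ∩ (A ∖ {x}) ≠ ∅ for every such U.
  x = 70: opens ∋ x are {70, 71, 72, 73}; each meets A ∖ {70}, so x IS a limit point.
  x = 71: open {71, 72} ∋ x has {71, 72} ∩ (A ∖ {71}) = ∅, so x is NOT a limit point.
  x = 72: open {72} ∋ x has {72} ∩ (A ∖ {72}) = ∅, so x is NOT a limit point.
  x = 73: open {72, 73} ∋ x has {72, 73} ∩ (A ∖ {73}) = ∅, so x is NOT a limit point.
Collecting: A' = {70}.


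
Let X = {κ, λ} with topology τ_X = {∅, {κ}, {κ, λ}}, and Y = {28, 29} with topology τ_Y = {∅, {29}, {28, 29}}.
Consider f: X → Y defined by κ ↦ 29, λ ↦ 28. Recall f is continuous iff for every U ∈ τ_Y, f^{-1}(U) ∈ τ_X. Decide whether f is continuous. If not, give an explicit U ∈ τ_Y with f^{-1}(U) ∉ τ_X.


f IS continuous.

Compute f^{-1}(U) for each U ∈ τ_Y:
  U = ∅: f^{-1}(U) = ∅ ∈ τ_X ✓.
  U = {29}: f^{-1}(U) = {κ} ∈ τ_X ✓.
  U = {28, 29}: f^{-1}(U) = {κ, λ} ∈ τ_X ✓.
Every preimage lies in τ_X, so f IS continuous.


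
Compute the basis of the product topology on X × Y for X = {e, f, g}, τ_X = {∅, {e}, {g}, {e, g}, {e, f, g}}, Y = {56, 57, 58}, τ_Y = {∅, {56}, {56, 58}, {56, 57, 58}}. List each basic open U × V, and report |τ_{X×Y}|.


Basis B = {∅ × ∅, {e} × {56}, {g} × {56}, {e} × {56, 58}, {e, g} × {56}, {g} × {56, 58}, {e} × {56, 57, 58}, {e, f, g} × {56}, {g} × {56, 57, 58}, {e, g} × {56, 58}, {e, g} × {56, 57, 58}, {e, f, g} × {56, 58}, {e, f, g} × {56, 57, 58}}; |τ_{X×Y}| = 30.

Enumerate products U × V with U ∈ τ_X, V ∈ τ_Y (deduplicated):
  ∅ × ∅ = {} (∅)
  {e} × {56} = {(e,56)}
  {g} × {56} = {(g,56)}
  {e} × {56, 58} = {(e,56), (e,58)}
  {e, g} × {56} = {(e,56), (g,56)}
  {g} × {56, 58} = {(g,56), (g,58)}
  {e} × {56, 57, 58} = {(e,56), (e,57), (e,58)}
  {e, f, g} × {56} = {(e,56), (f,56), (g,56)}
  {g} × {56, 57, 58} = {(g,56), (g,57), (g,58)}
  {e, g} × {56, 58} = {(e,56), (e,58), (g,56), (g,58)}
  {e, g} × {56, 57, 58} = {(e,56), (e,57), (e,58), (g,56), (g,57), (g,58)}
  {e, f, g} × {56, 58} = {(e,56), (e,58), (f,56), (f,58), (g,56), (g,58)}
  {e, f, g} × {56, 57, 58} = {(e,56), (e,57), (e,58), (f,56), (f,57), (f,58), (g,56), (g,57), (g,58)}
These 13 distinct sets form the basis B.
Close under arbitrary unions to get τ_{X×Y}; counting gives |τ_{X×Y}| = 30.


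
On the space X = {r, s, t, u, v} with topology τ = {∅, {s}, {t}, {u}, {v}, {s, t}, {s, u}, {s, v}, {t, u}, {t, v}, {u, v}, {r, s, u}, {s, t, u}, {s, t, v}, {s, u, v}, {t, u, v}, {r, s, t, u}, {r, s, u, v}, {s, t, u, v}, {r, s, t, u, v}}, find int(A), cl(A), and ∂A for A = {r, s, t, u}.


int(A) = {r, s, t, u}, cl(A) = {r, s, t, u}, ∂A = ∅.

Closed sets in (X, τ) are complements of opens:
  closed(X, τ) = {∅, {r}, {t}, {v}, {r, s}, {r, t}, {r, u}, {r, v}, {t, v}, {r, s, t}, {r, s, u}, {r, s, v}, {r, t, u}, {r, t, v}, {r, u, v}, {r, s, t, u}, {r, s, t, v}, {r, s, u, v}, {r, t, u, v}, {r, s, t, u, v}}.
int(A) = ⋃ {U ∈ τ : U ⊆ A}. Opens contained in A: ∅, {s}, {t}, {u}, {s, t}, {s, u}, {t, u}, {r, s, u}, {s, t, u}, {r, s, t, u}.
Taking the union of these: int(A) = {r, s, t, u}.
cl(A) = ⋂ {C closed : A ⊆ C}. Closed sets containing A: {r, s, t, u}, {r, s, t, u, v}.
Intersecting these: cl(A) = {r, s, t, u}.
∂A = cl(A) ∖ int(A) = {r, s, t, u} ∖ {r, s, t, u} = ∅.


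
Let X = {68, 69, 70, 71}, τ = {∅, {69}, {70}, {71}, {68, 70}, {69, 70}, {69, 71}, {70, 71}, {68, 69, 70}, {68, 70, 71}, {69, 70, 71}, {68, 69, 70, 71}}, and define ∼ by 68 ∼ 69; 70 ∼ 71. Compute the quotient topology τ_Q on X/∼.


X/∼ = {[68=69], [70=71]}; |τ_Q| = 3.

Equivalence classes: [68=69], [70=71].
Quotient map π: X → X/∼ sends 68 ↦ [68=69], 69 ↦ [68=69], 70 ↦ [70=71], 71 ↦ [70=71].
For each subset V ⊆ X/∼, compute π^{-1}(V) ⊆ X and check whether π^{-1}(V) ∈ τ. V is open in τ_Q iff π^{-1}(V) ∈ τ.
  V = {}: π^{-1}(V) = ∅ ∈ τ ✓.
  V = {[68=69]}: π^{-1}(V) = {68, 69} ∉ τ ✗.
  V = {[70=71]}: π^{-1}(V) = {70, 71} ∈ τ ✓.
  V = {[68=69], [70=71]}: π^{-1}(V) = {68, 69, 70, 71} ∈ τ ✓.
Open sets in the quotient: τ_Q = {{}, {[70=71]}, {[68=69], [70=71]}} (3 elements).


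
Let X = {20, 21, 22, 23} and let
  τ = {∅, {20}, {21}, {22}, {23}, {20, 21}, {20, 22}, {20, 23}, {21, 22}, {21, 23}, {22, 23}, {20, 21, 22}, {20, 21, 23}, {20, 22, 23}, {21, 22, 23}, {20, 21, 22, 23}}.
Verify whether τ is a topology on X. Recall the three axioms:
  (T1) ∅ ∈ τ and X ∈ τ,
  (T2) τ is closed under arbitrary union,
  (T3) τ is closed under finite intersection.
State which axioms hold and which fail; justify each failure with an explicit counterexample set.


τ IS a topology on X.

Axiom (T1): ∅ ∈ τ? Yes; X ∈ τ? Yes.
Axiom (T2/T3): check pairwise unions and intersections of members of τ.
All pairwise intersections and unions checked — each lies in τ. Therefore τ satisfies (T1), (T2), (T3): it IS a topology on X.


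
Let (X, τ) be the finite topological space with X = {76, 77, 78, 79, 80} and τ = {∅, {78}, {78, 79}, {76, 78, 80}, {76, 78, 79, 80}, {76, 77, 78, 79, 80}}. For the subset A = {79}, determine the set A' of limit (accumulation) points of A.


A' = {77}

For each x ∈ X, list the open sets U ∈ τ with x ∈ U, then check whether U ∩ (A ∖ {x}) ≠ ∅ for every such U.
  x = 76: open {76, 78, 80} ∋ x has {76, 78, 80} ∩ (A ∖ {76}) = ∅, so x is NOT a limit point.
  x = 77: opens ∋ x are {76, 77, 78, 79, 80}; each meets A ∖ {77}, so x IS a limit point.
  x = 78: open {78} ∋ x has {78} ∩ (A ∖ {78}) = ∅, so x is NOT a limit point.
  x = 79: open {78, 79} ∋ x has {78, 79} ∩ (A ∖ {79}) = ∅, so x is NOT a limit point.
  x = 80: open {76, 78, 80} ∋ x has {76, 78, 80} ∩ (A ∖ {80}) = ∅, so x is NOT a limit point.
Collecting: A' = {77}.


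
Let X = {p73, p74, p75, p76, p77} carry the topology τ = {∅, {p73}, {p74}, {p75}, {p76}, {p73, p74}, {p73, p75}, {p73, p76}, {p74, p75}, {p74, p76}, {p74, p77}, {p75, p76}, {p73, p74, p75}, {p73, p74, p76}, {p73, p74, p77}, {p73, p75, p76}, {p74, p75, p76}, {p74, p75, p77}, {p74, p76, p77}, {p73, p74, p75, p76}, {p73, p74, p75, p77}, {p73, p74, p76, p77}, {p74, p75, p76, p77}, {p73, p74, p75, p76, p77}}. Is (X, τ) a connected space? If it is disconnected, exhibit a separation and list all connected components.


(X, τ) is disconnected; components = [{p73}, {p75}, {p76}, {p74, p77}].

Find clopen sets (U ∈ τ with X ∖ U ∈ τ):
  U = ∅, X ∖ U = {p73, p74, p75, p76, p77} — both open, so U is clopen.
  U = {p73}, X ∖ U = {p74, p75, p76, p77} — both open, so U is clopen.
  U = {p75}, X ∖ U = {p73, p74, p76, p77} — both open, so U is clopen.
  U = {p76}, X ∖ U = {p73, p74, p75, p77} — both open, so U is clopen.
  U = {p73, p75}, X ∖ U = {p74, p76, p77} — both open, so U is clopen.
  U = {p73, p76}, X ∖ U = {p74, p75, p77} — both open, so U is clopen.
  U = {p74, p77}, X ∖ U = {p73, p75, p76} — both open, so U is clopen.
  U = {p75, p76}, X ∖ U = {p73, p74, p77} — both open, so U is clopen.
  U = {p73, p74, p77}, X ∖ U = {p75, p76} — both open, so U is clopen.
  U = {p73, p75, p76}, X ∖ U = {p74, p77} — both open, so U is clopen.
  U = {p74, p75, p77}, X ∖ U = {p73, p76} — both open, so U is clopen.
  U = {p74, p76, p77}, X ∖ U = {p73, p75} — both open, so U is clopen.
  U = {p73, p74, p75, p77}, X ∖ U = {p76} — both open, so U is clopen.
  U = {p73, p74, p76, p77}, X ∖ U = {p75} — both open, so U is clopen.
  U = {p74, p75, p76, p77}, X ∖ U = {p73} — both open, so U is clopen.
  U = {p73, p74, p75, p76, p77}, X ∖ U = ∅ — both open, so U is clopen.
Nontrivial clopen(s) exist: e.g. {p74, p77}. So (X, τ) is disconnected.
Compute connected components by grouping points that agree on all clopens:
  component: {p73}
  component: {p75}
  component: {p76}
  component: {p74, p77}


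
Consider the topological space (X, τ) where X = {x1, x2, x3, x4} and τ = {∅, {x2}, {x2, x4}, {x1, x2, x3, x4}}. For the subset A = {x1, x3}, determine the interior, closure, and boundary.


int(A) = ∅, cl(A) = {x1, x3}, ∂A = {x1, x3}.

Closed sets in (X, τ) are complements of opens:
  closed(X, τ) = {∅, {x1, x3}, {x1, x3, x4}, {x1, x2, x3, x4}}.
int(A) = ⋃ {U ∈ τ : U ⊆ A}. Opens contained in A: ∅.
Taking the union of these: int(A) = ∅.
cl(A) = ⋂ {C closed : A ⊆ C}. Closed sets containing A: {x1, x3}, {x1, x3, x4}, {x1, x2, x3, x4}.
Intersecting these: cl(A) = {x1, x3}.
∂A = cl(A) ∖ int(A) = {x1, x3} ∖ ∅ = {x1, x3}.


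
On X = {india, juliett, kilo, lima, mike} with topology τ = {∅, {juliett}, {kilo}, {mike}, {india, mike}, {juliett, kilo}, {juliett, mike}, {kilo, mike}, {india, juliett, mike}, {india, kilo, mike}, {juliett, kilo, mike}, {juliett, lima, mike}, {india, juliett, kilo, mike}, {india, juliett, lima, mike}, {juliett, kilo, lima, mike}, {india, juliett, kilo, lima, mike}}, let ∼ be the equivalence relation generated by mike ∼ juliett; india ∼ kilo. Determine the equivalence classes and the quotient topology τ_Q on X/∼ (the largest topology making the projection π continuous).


X/∼ = {[india=kilo], [juliett=mike], [lima]}; |τ_Q| = 5.

Equivalence classes: [india=kilo], [juliett=mike], [lima].
Quotient map π: X → X/∼ sends india ↦ [india=kilo], juliett ↦ [juliett=mike], kilo ↦ [india=kilo], lima ↦ [lima], mike ↦ [juliett=mike].
For each subset V ⊆ X/∼, compute π^{-1}(V) ⊆ X and check whether π^{-1}(V) ∈ τ. V is open in τ_Q iff π^{-1}(V) ∈ τ.
  V = {}: π^{-1}(V) = ∅ ∈ τ ✓.
  V = {[india=kilo]}: π^{-1}(V) = {india, kilo} ∉ τ ✗.
  V = {[juliett=mike]}: π^{-1}(V) = {juliett, mike} ∈ τ ✓.
  V = {[india=kilo], [juliett=mike]}: π^{-1}(V) = {india, juliett, kilo, mike} ∈ τ ✓.
  V = {[lima]}: π^{-1}(V) = {lima} ∉ τ ✗.
  V = {[india=kilo], [lima]}: π^{-1}(V) = {india, kilo, lima} ∉ τ ✗.
  V = {[juliett=mike], [lima]}: π^{-1}(V) = {juliett, lima, mike} ∈ τ ✓.
  V = {[india=kilo], [juliett=mike], [lima]}: π^{-1}(V) = {india, juliett, kilo, lima, mike} ∈ τ ✓.
Open sets in the quotient: τ_Q = {{}, {[juliett=mike]}, {[india=kilo], [juliett=mike]}, {[juliett=mike], [lima]}, {[india=kilo], [juliett=mike], [lima]}} (5 elements).


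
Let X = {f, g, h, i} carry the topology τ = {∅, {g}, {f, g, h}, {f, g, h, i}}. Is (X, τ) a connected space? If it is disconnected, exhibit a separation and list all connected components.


(X, τ) is connected.

Find clopen sets (U ∈ τ with X ∖ U ∈ τ):
  U = ∅, X ∖ U = {f, g, h, i} — both open, so U is clopen.
  U = {f, g, h, i}, X ∖ U = ∅ — both open, so U is clopen.
Only trivial clopens (∅ and X) exist, so (X, τ) is connected.
Compute connected components by grouping points that agree on all clopens:
  component: {f, g, h, i}


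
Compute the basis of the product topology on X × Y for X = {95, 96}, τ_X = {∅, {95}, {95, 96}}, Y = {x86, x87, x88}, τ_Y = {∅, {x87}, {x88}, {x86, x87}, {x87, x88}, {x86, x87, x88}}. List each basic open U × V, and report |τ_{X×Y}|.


Basis B = {∅ × ∅, {95} × {x87}, {95} × {x88}, {95} × {x86, x87}, {95} × {x87, x88}, {95, 96} × {x87}, {95, 96} × {x88}, {95} × {x86, x87, x88}, {95, 96} × {x86, x87}, {95, 96} × {x87, x88}, {95, 96} × {x86, x87, x88}}; |τ_{X×Y}| = 18.

Enumerate products U × V with U ∈ τ_X, V ∈ τ_Y (deduplicated):
  ∅ × ∅ = {} (∅)
  {95} × {x87} = {(95,x87)}
  {95} × {x88} = {(95,x88)}
  {95} × {x86, x87} = {(95,x86), (95,x87)}
  {95} × {x87, x88} = {(95,x87), (95,x88)}
  {95, 96} × {x87} = {(95,x87), (96,x87)}
  {95, 96} × {x88} = {(95,x88), (96,x88)}
  {95} × {x86, x87, x88} = {(95,x86), (95,x87), (95,x88)}
  {95, 96} × {x86, x87} = {(95,x86), (95,x87), (96,x86), (96,x87)}
  {95, 96} × {x87, x88} = {(95,x87), (95,x88), (96,x87), (96,x88)}
  {95, 96} × {x86, x87, x88} = {(95,x86), (95,x87), (95,x88), (96,x86), (96,x87), (96,x88)}
These 11 distinct sets form the basis B.
Close under arbitrary unions to get τ_{X×Y}; counting gives |τ_{X×Y}| = 18.


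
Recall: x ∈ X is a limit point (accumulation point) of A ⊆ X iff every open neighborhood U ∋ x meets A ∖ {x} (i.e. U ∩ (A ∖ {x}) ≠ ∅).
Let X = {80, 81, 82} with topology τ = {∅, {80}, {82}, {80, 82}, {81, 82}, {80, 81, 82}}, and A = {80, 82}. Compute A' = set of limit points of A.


A' = {81}

For each x ∈ X, list the open sets U ∈ τ with x ∈ U, then check whether U ∩ (A ∖ {x}) ≠ ∅ for every such U.
  x = 80: open {80} ∋ x has {80} ∩ (A ∖ {80}) = ∅, so x is NOT a limit point.
  x = 81: opens ∋ x are {81, 82}, {80, 81, 82}; each meets A ∖ {81}, so x IS a limit point.
  x = 82: open {82} ∋ x has {82} ∩ (A ∖ {82}) = ∅, so x is NOT a limit point.
Collecting: A' = {81}.


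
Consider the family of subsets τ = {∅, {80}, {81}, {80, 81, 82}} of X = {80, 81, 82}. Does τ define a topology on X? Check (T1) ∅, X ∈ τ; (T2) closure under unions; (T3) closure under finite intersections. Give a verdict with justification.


τ is NOT a topology on X.

Axiom (T1): ∅ ∈ τ? Yes; X ∈ τ? Yes.
Axiom (T2/T3): check pairwise unions and intersections of members of τ.
Counterexample for (T2): {80} ∪ {81} = {80, 81} ∉ τ. Therefore τ is NOT a topology.


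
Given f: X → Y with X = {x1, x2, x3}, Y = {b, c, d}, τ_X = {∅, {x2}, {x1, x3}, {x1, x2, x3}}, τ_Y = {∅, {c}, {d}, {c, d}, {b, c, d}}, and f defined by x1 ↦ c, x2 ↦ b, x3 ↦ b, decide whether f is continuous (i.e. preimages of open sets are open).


f is NOT continuous.

Compute f^{-1}(U) for each U ∈ τ_Y:
  U = ∅: f^{-1}(U) = ∅ ∈ τ_X ✓.
  U = {c}: f^{-1}(U) = {x1} ∉ τ_X ✗.
  U = {d}: f^{-1}(U) = ∅ ∈ τ_X ✓.
  U = {c, d}: f^{-1}(U) = {x1} ∉ τ_X ✗.
  U = {b, c, d}: f^{-1}(U) = {x1, x2, x3} ∈ τ_X ✓.
Found U = {c} with f^{-1}(U) = {x1} not in τ_X. Therefore f is NOT continuous.


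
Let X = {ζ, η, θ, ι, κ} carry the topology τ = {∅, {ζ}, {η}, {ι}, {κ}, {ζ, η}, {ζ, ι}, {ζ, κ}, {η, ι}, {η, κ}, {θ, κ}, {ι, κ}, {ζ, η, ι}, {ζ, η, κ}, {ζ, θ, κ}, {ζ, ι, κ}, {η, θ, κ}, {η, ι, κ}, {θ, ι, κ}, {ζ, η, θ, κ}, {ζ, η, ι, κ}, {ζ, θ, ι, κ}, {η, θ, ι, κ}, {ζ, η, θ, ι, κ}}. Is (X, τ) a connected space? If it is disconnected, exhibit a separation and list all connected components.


(X, τ) is disconnected; components = [{ζ}, {η}, {ι}, {θ, κ}].

Find clopen sets (U ∈ τ with X ∖ U ∈ τ):
  U = ∅, X ∖ U = {ζ, η, θ, ι, κ} — both open, so U is clopen.
  U = {ζ}, X ∖ U = {η, θ, ι, κ} — both open, so U is clopen.
  U = {η}, X ∖ U = {ζ, θ, ι, κ} — both open, so U is clopen.
  U = {ι}, X ∖ U = {ζ, η, θ, κ} — both open, so U is clopen.
  U = {ζ, η}, X ∖ U = {θ, ι, κ} — both open, so U is clopen.
  U = {ζ, ι}, X ∖ U = {η, θ, κ} — both open, so U is clopen.
  U = {η, ι}, X ∖ U = {ζ, θ, κ} — both open, so U is clopen.
  U = {θ, κ}, X ∖ U = {ζ, η, ι} — both open, so U is clopen.
  U = {ζ, η, ι}, X ∖ U = {θ, κ} — both open, so U is clopen.
  U = {ζ, θ, κ}, X ∖ U = {η, ι} — both open, so U is clopen.
  U = {η, θ, κ}, X ∖ U = {ζ, ι} — both open, so U is clopen.
  U = {θ, ι, κ}, X ∖ U = {ζ, η} — both open, so U is clopen.
  U = {ζ, η, θ, κ}, X ∖ U = {ι} — both open, so U is clopen.
  U = {ζ, θ, ι, κ}, X ∖ U = {η} — both open, so U is clopen.
  U = {η, θ, ι, κ}, X ∖ U = {ζ} — both open, so U is clopen.
  U = {ζ, η, θ, ι, κ}, X ∖ U = ∅ — both open, so U is clopen.
Nontrivial clopen(s) exist: e.g. {η, ι}. So (X, τ) is disconnected.
Compute connected components by grouping points that agree on all clopens:
  component: {ζ}
  component: {η}
  component: {ι}
  component: {θ, κ}


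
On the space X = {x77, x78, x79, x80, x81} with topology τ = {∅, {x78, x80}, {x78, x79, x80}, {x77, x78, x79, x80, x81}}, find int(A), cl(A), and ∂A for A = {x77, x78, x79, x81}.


int(A) = ∅, cl(A) = {x77, x78, x79, x80, x81}, ∂A = {x77, x78, x79, x80, x81}.

Closed sets in (X, τ) are complements of opens:
  closed(X, τ) = {∅, {x77, x81}, {x77, x79, x81}, {x77, x78, x79, x80, x81}}.
int(A) = ⋃ {U ∈ τ : U ⊆ A}. Opens contained in A: ∅.
Taking the union of these: int(A) = ∅.
cl(A) = ⋂ {C closed : A ⊆ C}. Closed sets containing A: {x77, x78, x79, x80, x81}.
Intersecting these: cl(A) = {x77, x78, x79, x80, x81}.
∂A = cl(A) ∖ int(A) = {x77, x78, x79, x80, x81} ∖ ∅ = {x77, x78, x79, x80, x81}.


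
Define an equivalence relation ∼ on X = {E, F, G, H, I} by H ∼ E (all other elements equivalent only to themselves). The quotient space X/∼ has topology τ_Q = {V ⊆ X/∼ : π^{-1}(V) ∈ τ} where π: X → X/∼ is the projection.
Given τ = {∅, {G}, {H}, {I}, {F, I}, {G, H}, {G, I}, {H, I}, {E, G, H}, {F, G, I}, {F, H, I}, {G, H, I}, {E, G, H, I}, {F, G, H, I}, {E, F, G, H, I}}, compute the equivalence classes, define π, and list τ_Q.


X/∼ = {[E=H], [F], [G], [I]}; |τ_Q| = 9.

Equivalence classes: [E=H], [F], [G], [I].
Quotient map π: X → X/∼ sends E ↦ [E=H], F ↦ [F], G ↦ [G], H ↦ [E=H], I ↦ [I].
For each subset V ⊆ X/∼, compute π^{-1}(V) ⊆ X and check whether π^{-1}(V) ∈ τ. V is open in τ_Q iff π^{-1}(V) ∈ τ.
  V = {}: π^{-1}(V) = ∅ ∈ τ ✓.
  V = {[E=H]}: π^{-1}(V) = {E, H} ∉ τ ✗.
  V = {[F]}: π^{-1}(V) = {F} ∉ τ ✗.
  V = {[E=H], [F]}: π^{-1}(V) = {E, F, H} ∉ τ ✗.
  V = {[G]}: π^{-1}(V) = {G} ∈ τ ✓.
  V = {[E=H], [G]}: π^{-1}(V) = {E, G, H} ∈ τ ✓.
  V = {[F], [G]}: π^{-1}(V) = {F, G} ∉ τ ✗.
  V = {[E=H], [F], [G]}: π^{-1}(V) = {E, F, G, H} ∉ τ ✗.
  V = {[I]}: π^{-1}(V) = {I} ∈ τ ✓.
  V = {[E=H], [I]}: π^{-1}(V) = {E, H, I} ∉ τ ✗.
  V = {[F], [I]}: π^{-1}(V) = {F, I} ∈ τ ✓.
  V = {[E=H], [F], [I]}: π^{-1}(V) = {E, F, H, I} ∉ τ ✗.
  V = {[G], [I]}: π^{-1}(V) = {G, I} ∈ τ ✓.
  V = {[E=H], [G], [I]}: π^{-1}(V) = {E, G, H, I} ∈ τ ✓.
  V = {[F], [G], [I]}: π^{-1}(V) = {F, G, I} ∈ τ ✓.
  V = {[E=H], [F], [G], [I]}: π^{-1}(V) = {E, F, G, H, I} ∈ τ ✓.
Open sets in the quotient: τ_Q = {{}, {[G]}, {[E=H], [G]}, {[I]}, {[F], [I]}, {[G], [I]}, {[E=H], [G], [I]}, {[F], [G], [I]}, {[E=H], [F], [G], [I]}} (9 elements).


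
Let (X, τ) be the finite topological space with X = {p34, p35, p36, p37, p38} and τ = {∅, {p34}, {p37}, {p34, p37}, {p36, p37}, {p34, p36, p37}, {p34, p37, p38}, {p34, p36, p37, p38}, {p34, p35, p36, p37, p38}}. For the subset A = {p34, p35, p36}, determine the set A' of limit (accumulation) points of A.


A' = {p35, p38}

For each x ∈ X, list the open sets U ∈ τ with x ∈ U, then check whether U ∩ (A ∖ {x}) ≠ ∅ for every such U.
  x = p34: open {p34} ∋ x has {p34} ∩ (A ∖ {p34}) = ∅, so x is NOT a limit point.
  x = p35: opens ∋ x are {p34, p35, p36, p37, p38}; each meets A ∖ {p35}, so x IS a limit point.
  x = p36: open {p36, p37} ∋ x has {p36, p37} ∩ (A ∖ {p36}) = ∅, so x is NOT a limit point.
  x = p37: open {p37} ∋ x has {p37} ∩ (A ∖ {p37}) = ∅, so x is NOT a limit point.
  x = p38: opens ∋ x are {p34, p37, p38}, {p34, p36, p37, p38}, {p34, p35, p36, p37, p38}; each meets A ∖ {p38}, so x IS a limit point.
Collecting: A' = {p35, p38}.


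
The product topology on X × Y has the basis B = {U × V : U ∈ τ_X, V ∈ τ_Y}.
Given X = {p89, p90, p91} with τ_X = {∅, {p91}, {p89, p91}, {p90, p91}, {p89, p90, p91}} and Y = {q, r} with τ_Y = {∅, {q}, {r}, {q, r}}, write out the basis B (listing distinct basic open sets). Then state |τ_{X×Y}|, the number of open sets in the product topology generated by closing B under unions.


Basis B = {∅ × ∅, {p91} × {q}, {p91} × {r}, {p89, p91} × {q}, {p89, p91} × {r}, {p90, p91} × {q}, {p90, p91} × {r}, {p91} × {q, r}, {p89, p90, p91} × {q}, {p89, p90, p91} × {r}, {p89, p91} × {q, r}, {p90, p91} × {q, r}, {p89, p90, p91} × {q, r}}; |τ_{X×Y}| = 25.

Enumerate products U × V with U ∈ τ_X, V ∈ τ_Y (deduplicated):
  ∅ × ∅ = {} (∅)
  {p91} × {q} = {(p91,q)}
  {p91} × {r} = {(p91,r)}
  {p89, p91} × {q} = {(p89,q), (p91,q)}
  {p89, p91} × {r} = {(p89,r), (p91,r)}
  {p90, p91} × {q} = {(p90,q), (p91,q)}
  {p90, p91} × {r} = {(p90,r), (p91,r)}
  {p91} × {q, r} = {(p91,q), (p91,r)}
  {p89, p90, p91} × {q} = {(p89,q), (p90,q), (p91,q)}
  {p89, p90, p91} × {r} = {(p89,r), (p90,r), (p91,r)}
  {p89, p91} × {q, r} = {(p89,q), (p89,r), (p91,q), (p91,r)}
  {p90, p91} × {q, r} = {(p90,q), (p90,r), (p91,q), (p91,r)}
  {p89, p90, p91} × {q, r} = {(p89,q), (p89,r), (p90,q), (p90,r), (p91,q), (p91,r)}
These 13 distinct sets form the basis B.
Close under arbitrary unions to get τ_{X×Y}; counting gives |τ_{X×Y}| = 25.


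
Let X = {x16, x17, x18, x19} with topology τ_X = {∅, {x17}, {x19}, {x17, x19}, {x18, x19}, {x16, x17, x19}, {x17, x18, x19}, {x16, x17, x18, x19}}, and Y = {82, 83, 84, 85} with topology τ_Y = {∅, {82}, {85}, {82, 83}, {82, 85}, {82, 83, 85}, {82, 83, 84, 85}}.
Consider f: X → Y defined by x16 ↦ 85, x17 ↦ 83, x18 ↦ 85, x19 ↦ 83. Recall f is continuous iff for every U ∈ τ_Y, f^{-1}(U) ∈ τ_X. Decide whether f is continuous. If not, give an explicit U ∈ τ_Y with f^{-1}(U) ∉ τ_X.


f is NOT continuous.

Compute f^{-1}(U) for each U ∈ τ_Y:
  U = ∅: f^{-1}(U) = ∅ ∈ τ_X ✓.
  U = {82}: f^{-1}(U) = ∅ ∈ τ_X ✓.
  U = {85}: f^{-1}(U) = {x16, x18} ∉ τ_X ✗.
  U = {82, 83}: f^{-1}(U) = {x17, x19} ∈ τ_X ✓.
  U = {82, 85}: f^{-1}(U) = {x16, x18} ∉ τ_X ✗.
  U = {82, 83, 85}: f^{-1}(U) = {x16, x17, x18, x19} ∈ τ_X ✓.
  U = {82, 83, 84, 85}: f^{-1}(U) = {x16, x17, x18, x19} ∈ τ_X ✓.
Found U = {85} with f^{-1}(U) = {x16, x18} not in τ_X. Therefore f is NOT continuous.


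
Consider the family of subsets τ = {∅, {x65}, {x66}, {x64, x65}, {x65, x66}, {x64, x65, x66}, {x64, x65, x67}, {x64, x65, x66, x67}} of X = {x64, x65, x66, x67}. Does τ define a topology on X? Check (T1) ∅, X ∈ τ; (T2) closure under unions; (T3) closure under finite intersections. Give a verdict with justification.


τ IS a topology on X.

Axiom (T1): ∅ ∈ τ? Yes; X ∈ τ? Yes.
Axiom (T2/T3): check pairwise unions and intersections of members of τ.
All pairwise intersections and unions checked — each lies in τ. Therefore τ satisfies (T1), (T2), (T3): it IS a topology on X.


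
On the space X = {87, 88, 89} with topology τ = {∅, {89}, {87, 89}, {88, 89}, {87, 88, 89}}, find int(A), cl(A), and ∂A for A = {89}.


int(A) = {89}, cl(A) = {87, 88, 89}, ∂A = {87, 88}.

Closed sets in (X, τ) are complements of opens:
  closed(X, τ) = {∅, {87}, {88}, {87, 88}, {87, 88, 89}}.
int(A) = ⋃ {U ∈ τ : U ⊆ A}. Opens contained in A: ∅, {89}.
Taking the union of these: int(A) = {89}.
cl(A) = ⋂ {C closed : A ⊆ C}. Closed sets containing A: {87, 88, 89}.
Intersecting these: cl(A) = {87, 88, 89}.
∂A = cl(A) ∖ int(A) = {87, 88, 89} ∖ {89} = {87, 88}.


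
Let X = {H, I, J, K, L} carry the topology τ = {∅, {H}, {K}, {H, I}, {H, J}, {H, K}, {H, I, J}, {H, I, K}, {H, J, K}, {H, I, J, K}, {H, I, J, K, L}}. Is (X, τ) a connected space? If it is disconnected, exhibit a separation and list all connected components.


(X, τ) is connected.

Find clopen sets (U ∈ τ with X ∖ U ∈ τ):
  U = ∅, X ∖ U = {H, I, J, K, L} — both open, so U is clopen.
  U = {H, I, J, K, L}, X ∖ U = ∅ — both open, so U is clopen.
Only trivial clopens (∅ and X) exist, so (X, τ) is connected.
Compute connected components by grouping points that agree on all clopens:
  component: {H, I, J, K, L}


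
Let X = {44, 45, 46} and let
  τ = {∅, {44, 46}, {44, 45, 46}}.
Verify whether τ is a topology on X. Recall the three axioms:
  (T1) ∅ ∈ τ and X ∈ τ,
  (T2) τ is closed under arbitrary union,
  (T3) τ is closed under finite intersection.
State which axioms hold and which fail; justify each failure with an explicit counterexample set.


τ IS a topology on X.

Axiom (T1): ∅ ∈ τ? Yes; X ∈ τ? Yes.
Axiom (T2/T3): check pairwise unions and intersections of members of τ.
All pairwise intersections and unions checked — each lies in τ. Therefore τ satisfies (T1), (T2), (T3): it IS a topology on X.


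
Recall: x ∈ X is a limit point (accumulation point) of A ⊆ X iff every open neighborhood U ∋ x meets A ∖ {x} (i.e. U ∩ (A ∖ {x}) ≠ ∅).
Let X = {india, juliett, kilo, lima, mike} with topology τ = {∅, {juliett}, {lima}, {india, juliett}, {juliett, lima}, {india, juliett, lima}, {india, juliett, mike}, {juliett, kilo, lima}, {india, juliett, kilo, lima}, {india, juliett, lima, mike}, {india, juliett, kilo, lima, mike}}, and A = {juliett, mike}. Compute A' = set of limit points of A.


A' = {india, kilo, mike}

For each x ∈ X, list the open sets U ∈ τ with x ∈ U, then check whether U ∩ (A ∖ {x}) ≠ ∅ for every such U.
  x = india: opens ∋ x are {india, juliett}, {india, juliett, lima}, {india, juliett, mike}, {india, juliett, kilo, lima}, {india, juliett, lima, mike}, {india, juliett, kilo, lima, mike}; each meets A ∖ {india}, so x IS a limit point.
  x = juliett: open {juliett} ∋ x has {juliett} ∩ (A ∖ {juliett}) = ∅, so x is NOT a limit point.
  x = kilo: opens ∋ x are {juliett, kilo, lima}, {india, juliett, kilo, lima}, {india, juliett, kilo, lima, mike}; each meets A ∖ {kilo}, so x IS a limit point.
  x = lima: open {lima} ∋ x has {lima} ∩ (A ∖ {lima}) = ∅, so x is NOT a limit point.
  x = mike: opens ∋ x are {india, juliett, mike}, {india, juliett, lima, mike}, {india, juliett, kilo, lima, mike}; each meets A ∖ {mike}, so x IS a limit point.
Collecting: A' = {india, kilo, mike}.


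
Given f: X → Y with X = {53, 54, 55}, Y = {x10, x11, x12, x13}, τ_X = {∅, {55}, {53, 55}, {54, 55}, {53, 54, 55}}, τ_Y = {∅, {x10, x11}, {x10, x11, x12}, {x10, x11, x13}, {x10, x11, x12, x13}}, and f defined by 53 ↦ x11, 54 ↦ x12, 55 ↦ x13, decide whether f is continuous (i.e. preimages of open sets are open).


f is NOT continuous.

Compute f^{-1}(U) for each U ∈ τ_Y:
  U = ∅: f^{-1}(U) = ∅ ∈ τ_X ✓.
  U = {x10, x11}: f^{-1}(U) = {53} ∉ τ_X ✗.
  U = {x10, x11, x12}: f^{-1}(U) = {53, 54} ∉ τ_X ✗.
  U = {x10, x11, x13}: f^{-1}(U) = {53, 55} ∈ τ_X ✓.
  U = {x10, x11, x12, x13}: f^{-1}(U) = {53, 54, 55} ∈ τ_X ✓.
Found U = {x10, x11} with f^{-1}(U) = {53} not in τ_X. Therefore f is NOT continuous.


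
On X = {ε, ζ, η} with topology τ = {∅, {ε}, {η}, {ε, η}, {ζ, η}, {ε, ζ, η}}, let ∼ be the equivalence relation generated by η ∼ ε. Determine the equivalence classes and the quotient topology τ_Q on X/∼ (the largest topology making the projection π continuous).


X/∼ = {[ε=η], [ζ]}; |τ_Q| = 3.

Equivalence classes: [ε=η], [ζ].
Quotient map π: X → X/∼ sends ε ↦ [ε=η], ζ ↦ [ζ], η ↦ [ε=η].
For each subset V ⊆ X/∼, compute π^{-1}(V) ⊆ X and check whether π^{-1}(V) ∈ τ. V is open in τ_Q iff π^{-1}(V) ∈ τ.
  V = {}: π^{-1}(V) = ∅ ∈ τ ✓.
  V = {[ε=η]}: π^{-1}(V) = {ε, η} ∈ τ ✓.
  V = {[ζ]}: π^{-1}(V) = {ζ} ∉ τ ✗.
  V = {[ε=η], [ζ]}: π^{-1}(V) = {ε, ζ, η} ∈ τ ✓.
Open sets in the quotient: τ_Q = {{}, {[ε=η]}, {[ε=η], [ζ]}} (3 elements).


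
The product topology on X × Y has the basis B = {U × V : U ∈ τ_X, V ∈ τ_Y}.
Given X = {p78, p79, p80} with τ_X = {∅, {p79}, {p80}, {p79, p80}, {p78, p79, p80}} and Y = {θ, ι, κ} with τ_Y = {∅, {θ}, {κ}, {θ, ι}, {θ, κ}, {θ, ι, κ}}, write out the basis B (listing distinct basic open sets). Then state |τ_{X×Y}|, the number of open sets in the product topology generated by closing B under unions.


Basis B = {∅ × ∅, {p79} × {θ}, {p79} × {κ}, {p80} × {θ}, {p80} × {κ}, {p79} × {θ, ι}, {p79} × {θ, κ}, {p79, p80} × {θ}, {p79, p80} × {κ}, {p80} × {θ, ι}, {p80} × {θ, κ}, {p78, p79, p80} × {θ}, {p78, p79, p80} × {κ}, {p79} × {θ, ι, κ}, {p80} × {θ, ι, κ}, {p79, p80} × {θ, ι}, {p79, p80} × {θ, κ}, {p78, p79, p80} × {θ, ι}, {p78, p79, p80} × {θ, κ}, {p79, p80} × {θ, ι, κ}, {p78, p79, p80} × {θ, ι, κ}}; |τ_{X×Y}| = 70.

Enumerate products U × V with U ∈ τ_X, V ∈ τ_Y (deduplicated):
  ∅ × ∅ = {} (∅)
  {p79} × {θ} = {(p79,θ)}
  {p79} × {κ} = {(p79,κ)}
  {p80} × {θ} = {(p80,θ)}
  {p80} × {κ} = {(p80,κ)}
  {p79} × {θ, ι} = {(p79,θ), (p79,ι)}
  {p79} × {θ, κ} = {(p79,θ), (p79,κ)}
  {p79, p80} × {θ} = {(p79,θ), (p80,θ)}
  {p79, p80} × {κ} = {(p79,κ), (p80,κ)}
  {p80} × {θ, ι} = {(p80,θ), (p80,ι)}
  {p80} × {θ, κ} = {(p80,θ), (p80,κ)}
  {p78, p79, p80} × {θ} = {(p78,θ), (p79,θ), (p80,θ)}
  {p78, p79, p80} × {κ} = {(p78,κ), (p79,κ), (p80,κ)}
  {p79} × {θ, ι, κ} = {(p79,θ), (p79,ι), (p79,κ)}
  {p80} × {θ, ι, κ} = {(p80,θ), (p80,ι), (p80,κ)}
  {p79, p80} × {θ, ι} = {(p79,θ), (p79,ι), (p80,θ), (p80,ι)}
  {p79, p80} × {θ, κ} = {(p79,θ), (p79,κ), (p80,θ), (p80,κ)}
  {p78, p79, p80} × {θ, ι} = {(p78,θ), (p78,ι), (p79,θ), (p79,ι), (p80,θ), (p80,ι)}
  {p78, p79, p80} × {θ, κ} = {(p78,θ), (p78,κ), (p79,θ), (p79,κ), (p80,θ), (p80,κ)}
  {p79, p80} × {θ, ι, κ} = {(p79,θ), (p79,ι), (p79,κ), (p80,θ), (p80,ι), (p80,κ)}
  {p78, p79, p80} × {θ, ι, κ} = {(p78,θ), (p78,ι), (p78,κ), (p79,θ), (p79,ι), (p79,κ), (p80,θ), (p80,ι), (p80,κ)}
These 21 distinct sets form the basis B.
Close under arbitrary unions to get τ_{X×Y}; counting gives |τ_{X×Y}| = 70.


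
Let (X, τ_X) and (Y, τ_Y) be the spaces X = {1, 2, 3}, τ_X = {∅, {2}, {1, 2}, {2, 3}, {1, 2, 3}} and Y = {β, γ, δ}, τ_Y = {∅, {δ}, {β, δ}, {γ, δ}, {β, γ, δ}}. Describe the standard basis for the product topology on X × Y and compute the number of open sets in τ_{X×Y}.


Basis B = {∅ × ∅, {2} × {δ}, {1, 2} × {δ}, {2} × {β, δ}, {2} × {γ, δ}, {2, 3} × {δ}, {1, 2, 3} × {δ}, {2} × {β, γ, δ}, {1, 2} × {β, δ}, {1, 2} × {γ, δ}, {2, 3} × {β, δ}, {2, 3} × {γ, δ}, {1, 2} × {β, γ, δ}, {1, 2, 3} × {β, δ}, {1, 2, 3} × {γ, δ}, {2, 3} × {β, γ, δ}, {1, 2, 3} × {β, γ, δ}}; |τ_{X×Y}| = 48.

Enumerate products U × V with U ∈ τ_X, V ∈ τ_Y (deduplicated):
  ∅ × ∅ = {} (∅)
  {2} × {δ} = {(2,δ)}
  {1, 2} × {δ} = {(1,δ), (2,δ)}
  {2} × {β, δ} = {(2,β), (2,δ)}
  {2} × {γ, δ} = {(2,γ), (2,δ)}
  {2, 3} × {δ} = {(2,δ), (3,δ)}
  {1, 2, 3} × {δ} = {(1,δ), (2,δ), (3,δ)}
  {2} × {β, γ, δ} = {(2,β), (2,γ), (2,δ)}
  {1, 2} × {β, δ} = {(1,β), (1,δ), (2,β), (2,δ)}
  {1, 2} × {γ, δ} = {(1,γ), (1,δ), (2,γ), (2,δ)}
  {2, 3} × {β, δ} = {(2,β), (2,δ), (3,β), (3,δ)}
  {2, 3} × {γ, δ} = {(2,γ), (2,δ), (3,γ), (3,δ)}
  {1, 2} × {β, γ, δ} = {(1,β), (1,γ), (1,δ), (2,β), (2,γ), (2,δ)}
  {1, 2, 3} × {β, δ} = {(1,β), (1,δ), (2,β), (2,δ), (3,β), (3,δ)}
  {1, 2, 3} × {γ, δ} = {(1,γ), (1,δ), (2,γ), (2,δ), (3,γ), (3,δ)}
  {2, 3} × {β, γ, δ} = {(2,β), (2,γ), (2,δ), (3,β), (3,γ), (3,δ)}
  {1, 2, 3} × {β, γ, δ} = {(1,β), (1,γ), (1,δ), (2,β), (2,γ), (2,δ), (3,β), (3,γ), (3,δ)}
These 17 distinct sets form the basis B.
Close under arbitrary unions to get τ_{X×Y}; counting gives |τ_{X×Y}| = 48.


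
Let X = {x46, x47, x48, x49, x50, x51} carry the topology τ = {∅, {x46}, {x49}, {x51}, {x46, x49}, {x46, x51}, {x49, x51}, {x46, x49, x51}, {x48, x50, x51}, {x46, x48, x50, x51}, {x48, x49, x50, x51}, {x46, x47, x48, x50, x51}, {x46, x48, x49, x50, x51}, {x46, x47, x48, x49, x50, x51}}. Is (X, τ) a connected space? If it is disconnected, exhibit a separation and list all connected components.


(X, τ) is disconnected; components = [{x49}, {x46, x47, x48, x50, x51}].

Find clopen sets (U ∈ τ with X ∖ U ∈ τ):
  U = ∅, X ∖ U = {x46, x47, x48, x49, x50, x51} — both open, so U is clopen.
  U = {x49}, X ∖ U = {x46, x47, x48, x50, x51} — both open, so U is clopen.
  U = {x46, x47, x48, x50, x51}, X ∖ U = {x49} — both open, so U is clopen.
  U = {x46, x47, x48, x49, x50, x51}, X ∖ U = ∅ — both open, so U is clopen.
Nontrivial clopen(s) exist: e.g. {x46, x47, x48, x50, x51}. So (X, τ) is disconnected.
Compute connected components by grouping points that agree on all clopens:
  component: {x49}
  component: {x46, x47, x48, x50, x51}


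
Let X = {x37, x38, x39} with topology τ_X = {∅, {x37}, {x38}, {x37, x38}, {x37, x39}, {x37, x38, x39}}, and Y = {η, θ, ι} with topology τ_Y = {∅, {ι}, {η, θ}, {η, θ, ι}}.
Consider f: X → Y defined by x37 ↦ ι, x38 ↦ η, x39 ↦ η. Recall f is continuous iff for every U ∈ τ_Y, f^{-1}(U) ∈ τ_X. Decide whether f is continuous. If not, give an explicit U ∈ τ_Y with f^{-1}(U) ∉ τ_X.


f is NOT continuous.

Compute f^{-1}(U) for each U ∈ τ_Y:
  U = ∅: f^{-1}(U) = ∅ ∈ τ_X ✓.
  U = {ι}: f^{-1}(U) = {x37} ∈ τ_X ✓.
  U = {η, θ}: f^{-1}(U) = {x38, x39} ∉ τ_X ✗.
  U = {η, θ, ι}: f^{-1}(U) = {x37, x38, x39} ∈ τ_X ✓.
Found U = {η, θ} with f^{-1}(U) = {x38, x39} not in τ_X. Therefore f is NOT continuous.


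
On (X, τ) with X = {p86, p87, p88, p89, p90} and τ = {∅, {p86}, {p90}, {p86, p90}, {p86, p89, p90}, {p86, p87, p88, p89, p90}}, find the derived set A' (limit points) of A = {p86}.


A' = {p87, p88, p89}

For each x ∈ X, list the open sets U ∈ τ with x ∈ U, then check whether U ∩ (A ∖ {x}) ≠ ∅ for every such U.
  x = p86: open {p86} ∋ x has {p86} ∩ (A ∖ {p86}) = ∅, so x is NOT a limit point.
  x = p87: opens ∋ x are {p86, p87, p88, p89, p90}; each meets A ∖ {p87}, so x IS a limit point.
  x = p88: opens ∋ x are {p86, p87, p88, p89, p90}; each meets A ∖ {p88}, so x IS a limit point.
  x = p89: opens ∋ x are {p86, p89, p90}, {p86, p87, p88, p89, p90}; each meets A ∖ {p89}, so x IS a limit point.
  x = p90: open {p90} ∋ x has {p90} ∩ (A ∖ {p90}) = ∅, so x is NOT a limit point.
Collecting: A' = {p87, p88, p89}.


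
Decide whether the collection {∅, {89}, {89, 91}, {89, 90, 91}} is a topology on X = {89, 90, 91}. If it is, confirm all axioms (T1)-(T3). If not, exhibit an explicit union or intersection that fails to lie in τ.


τ IS a topology on X.

Axiom (T1): ∅ ∈ τ? Yes; X ∈ τ? Yes.
Axiom (T2/T3): check pairwise unions and intersections of members of τ.
All pairwise intersections and unions checked — each lies in τ. Therefore τ satisfies (T1), (T2), (T3): it IS a topology on X.
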